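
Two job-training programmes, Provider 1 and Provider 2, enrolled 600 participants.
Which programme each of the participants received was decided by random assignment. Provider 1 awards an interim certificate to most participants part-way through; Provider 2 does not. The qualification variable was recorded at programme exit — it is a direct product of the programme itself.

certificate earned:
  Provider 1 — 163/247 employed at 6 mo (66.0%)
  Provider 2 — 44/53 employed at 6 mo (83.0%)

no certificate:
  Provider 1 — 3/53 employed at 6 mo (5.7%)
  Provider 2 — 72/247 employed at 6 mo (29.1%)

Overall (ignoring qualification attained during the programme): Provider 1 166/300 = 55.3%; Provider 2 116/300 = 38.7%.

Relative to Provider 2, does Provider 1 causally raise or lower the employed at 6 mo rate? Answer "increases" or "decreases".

increases

The qualification attained during the programme-specific comparison favours Provider 2 throughout, but the pooled figures favour Provider 1. The question is whether to condition on qualification attained during the programme.
Qualification attained during the programme here is a post-treatment variable shaped by the programme; conditioning on it would introduce bias rather than remove it. The overall comparison is the causal one.
Pooled: Provider 1 55.3% vs Provider 2 38.7%; Provider 1 is higher overall.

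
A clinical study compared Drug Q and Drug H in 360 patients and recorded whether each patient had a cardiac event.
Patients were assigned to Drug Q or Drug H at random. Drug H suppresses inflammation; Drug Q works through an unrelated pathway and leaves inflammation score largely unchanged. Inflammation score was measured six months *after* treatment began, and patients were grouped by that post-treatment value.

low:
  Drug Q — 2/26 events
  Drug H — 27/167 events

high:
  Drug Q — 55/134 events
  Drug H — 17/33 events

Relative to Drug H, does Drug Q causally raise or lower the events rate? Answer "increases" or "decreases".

increases

The inflammation score-specific comparison favours Drug Q throughout, but the pooled figures favour Drug H. The question is whether to condition on inflammation score.
Inflammation score is downstream of the drug. One should not condition on a consequence of treatment, so the overall rates are the right comparison.
Pooled: Drug Q 35.6% vs Drug H 22.0%; Drug H is lower overall.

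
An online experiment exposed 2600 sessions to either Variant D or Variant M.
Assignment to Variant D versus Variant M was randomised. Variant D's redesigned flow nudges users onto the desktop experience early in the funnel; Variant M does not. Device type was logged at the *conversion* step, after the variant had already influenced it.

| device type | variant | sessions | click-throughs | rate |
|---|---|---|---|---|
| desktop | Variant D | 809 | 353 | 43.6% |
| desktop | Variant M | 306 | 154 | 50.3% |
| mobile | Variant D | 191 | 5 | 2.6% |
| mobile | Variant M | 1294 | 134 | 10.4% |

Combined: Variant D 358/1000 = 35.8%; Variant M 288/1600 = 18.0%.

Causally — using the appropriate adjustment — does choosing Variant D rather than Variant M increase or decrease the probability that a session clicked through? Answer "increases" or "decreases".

increases

The stratified and pooled comparisons disagree (Variant M wins within each device type; Variant D wins overall), so the answer turns on the causal role of device type.
Device type lies on the pathway variant → device type → outcome, so adjusting for it blocks the indirect effect. For the total causal effect of variant, use the unadjusted pooled rates.
Pooled: Variant D 35.8% vs Variant M 18.0%; Variant D is higher overall.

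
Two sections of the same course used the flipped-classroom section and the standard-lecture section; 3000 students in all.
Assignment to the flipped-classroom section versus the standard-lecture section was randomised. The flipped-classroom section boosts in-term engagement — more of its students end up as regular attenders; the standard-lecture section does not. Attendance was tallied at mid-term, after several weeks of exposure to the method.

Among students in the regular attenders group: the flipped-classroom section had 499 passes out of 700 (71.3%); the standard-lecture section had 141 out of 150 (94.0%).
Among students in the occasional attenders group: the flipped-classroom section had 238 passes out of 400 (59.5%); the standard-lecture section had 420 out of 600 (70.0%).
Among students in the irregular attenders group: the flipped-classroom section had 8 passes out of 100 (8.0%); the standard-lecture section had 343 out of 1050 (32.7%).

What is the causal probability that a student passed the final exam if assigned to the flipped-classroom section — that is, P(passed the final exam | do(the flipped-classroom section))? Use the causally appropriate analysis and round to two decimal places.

Mid-term attendance here is a post-treatment variable shaped by the teaching method; conditioning on it would introduce bias rather than remove it. The overall comparison is the causal one.
So P(outcome | do(the flipped-classroom section)) is just the pooled rate for the flipped-classroom section: 745/1200 = 0.621.

0.62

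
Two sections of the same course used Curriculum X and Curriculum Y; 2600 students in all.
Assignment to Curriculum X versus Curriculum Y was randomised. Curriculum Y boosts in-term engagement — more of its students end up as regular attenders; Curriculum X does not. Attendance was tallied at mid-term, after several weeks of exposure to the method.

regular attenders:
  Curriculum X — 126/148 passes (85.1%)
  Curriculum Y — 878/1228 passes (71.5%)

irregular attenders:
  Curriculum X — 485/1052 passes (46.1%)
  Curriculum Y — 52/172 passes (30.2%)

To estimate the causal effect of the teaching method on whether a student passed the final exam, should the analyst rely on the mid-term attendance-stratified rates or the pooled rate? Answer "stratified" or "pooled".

pooled

Curriculum X is higher inside every mid-term attendance stratum but Curriculum Y is higher in aggregate. Whether to stratify depends on how mid-term attendance relates to the teaching method.
The distribution of mid-term attendance is itself part of what the teaching method does — it is an intermediate outcome. Holding it fixed would remove that part of the effect; the total effect is the pooled difference.
Pooled: Curriculum X 50.9% vs Curriculum Y 66.4%; Curriculum Y is higher overall.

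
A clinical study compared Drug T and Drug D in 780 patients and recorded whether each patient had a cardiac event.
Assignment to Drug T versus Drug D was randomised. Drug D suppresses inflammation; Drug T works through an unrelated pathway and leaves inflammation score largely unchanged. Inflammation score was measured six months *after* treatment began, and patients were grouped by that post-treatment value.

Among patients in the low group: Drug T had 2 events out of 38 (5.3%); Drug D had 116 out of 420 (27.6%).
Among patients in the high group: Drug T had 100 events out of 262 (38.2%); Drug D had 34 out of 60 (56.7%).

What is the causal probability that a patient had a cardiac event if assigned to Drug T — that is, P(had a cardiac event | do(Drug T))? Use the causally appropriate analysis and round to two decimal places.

0.34

Drug T is lower inside every inflammation score stratum but Drug D is lower in aggregate. Whether to stratify depends on how inflammation score relates to the drug.
Inflammation score is recorded after the drug and is itself shifted by it — it sits on the causal path from drug to outcome. Conditioning on a mediator would strip out part of the effect we want; the pooled comparison gives the total causal effect.
So P(outcome | do(Drug T)) is just the pooled rate for Drug T: 102/300 = 0.340.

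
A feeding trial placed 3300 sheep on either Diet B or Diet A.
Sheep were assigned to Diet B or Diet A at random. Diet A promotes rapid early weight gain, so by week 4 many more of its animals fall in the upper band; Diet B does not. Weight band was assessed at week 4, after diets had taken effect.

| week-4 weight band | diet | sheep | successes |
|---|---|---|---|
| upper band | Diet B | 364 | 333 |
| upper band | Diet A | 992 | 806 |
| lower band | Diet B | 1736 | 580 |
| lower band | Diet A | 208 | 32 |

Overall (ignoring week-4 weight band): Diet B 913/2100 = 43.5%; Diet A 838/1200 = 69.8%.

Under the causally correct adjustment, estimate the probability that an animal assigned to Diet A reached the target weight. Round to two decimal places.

0.70

Week-4 weight band is downstream of the diet. One should not condition on a consequence of treatment, so the overall rates are the right comparison.
So P(outcome | do(Diet A)) is just the pooled rate for Diet A: 838/1200 = 0.698.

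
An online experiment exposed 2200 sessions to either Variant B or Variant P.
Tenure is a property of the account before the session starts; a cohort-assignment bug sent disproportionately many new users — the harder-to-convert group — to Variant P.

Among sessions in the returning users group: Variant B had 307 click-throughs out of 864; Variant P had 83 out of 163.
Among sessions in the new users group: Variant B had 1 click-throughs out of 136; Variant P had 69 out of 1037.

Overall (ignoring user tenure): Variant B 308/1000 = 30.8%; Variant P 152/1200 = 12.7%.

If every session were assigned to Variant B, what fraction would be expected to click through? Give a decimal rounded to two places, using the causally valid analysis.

The user tenure-specific comparison favours Variant P throughout, but the pooled figures favour Variant B. The question is whether to condition on user tenure.
The imbalance in user tenure arose from how sessions were allocated, not from anything the variant did; and user tenure independently affects the outcome. The pooled gap is confounded — condition on user tenure.
Standardising Variant B to the population user tenure mix: 0.467·307/864 + 0.533·1/136 = 0.170.

0.17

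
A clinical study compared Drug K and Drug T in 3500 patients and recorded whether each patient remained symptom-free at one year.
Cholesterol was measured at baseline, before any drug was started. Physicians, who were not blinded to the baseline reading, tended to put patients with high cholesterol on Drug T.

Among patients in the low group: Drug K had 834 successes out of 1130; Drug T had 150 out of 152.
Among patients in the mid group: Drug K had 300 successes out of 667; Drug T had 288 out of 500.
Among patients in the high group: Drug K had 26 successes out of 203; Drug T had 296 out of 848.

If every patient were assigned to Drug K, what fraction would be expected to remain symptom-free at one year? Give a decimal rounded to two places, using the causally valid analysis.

0.46

Cholesterol differs across drugs for reasons unrelated to any effect of the drug itself, and it separately predicts the outcome — a classic confounder. We must compare within cholesterol levels.
Standardising Drug K to the population cholesterol mix: 0.366·834/1130 + 0.333·300/667 + 0.300·26/203 = 0.459.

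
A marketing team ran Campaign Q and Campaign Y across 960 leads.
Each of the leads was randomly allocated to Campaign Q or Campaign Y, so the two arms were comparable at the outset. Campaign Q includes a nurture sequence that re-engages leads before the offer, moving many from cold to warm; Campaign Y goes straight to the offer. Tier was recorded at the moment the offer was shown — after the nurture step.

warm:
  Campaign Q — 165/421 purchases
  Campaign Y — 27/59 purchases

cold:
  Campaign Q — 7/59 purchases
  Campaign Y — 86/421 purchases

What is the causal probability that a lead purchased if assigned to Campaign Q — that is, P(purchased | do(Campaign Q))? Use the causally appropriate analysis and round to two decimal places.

Campaign Y is higher inside every engagement tier stratum but Campaign Q is higher in aggregate. Whether to stratify depends on how engagement tier relates to the campaign.
Because the campaign influences engagement tier, engagement tier is a post-treatment mediator, not a confounder. Stratifying on it would bias the estimate; the causal effect is the crude pooled difference.
So P(outcome | do(Campaign Q)) is just the pooled rate for Campaign Q: 172/480 = 0.358.

0.36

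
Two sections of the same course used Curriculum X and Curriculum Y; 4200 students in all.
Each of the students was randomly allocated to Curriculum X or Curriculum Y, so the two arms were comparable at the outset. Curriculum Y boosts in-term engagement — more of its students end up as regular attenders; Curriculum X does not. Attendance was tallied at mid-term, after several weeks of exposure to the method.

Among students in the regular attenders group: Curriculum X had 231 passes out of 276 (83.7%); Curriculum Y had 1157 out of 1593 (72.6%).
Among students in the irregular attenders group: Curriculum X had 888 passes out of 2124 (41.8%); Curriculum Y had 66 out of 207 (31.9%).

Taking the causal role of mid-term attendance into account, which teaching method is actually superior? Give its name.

Curriculum Y

Mid-term attendance is recorded after the teaching method and is itself shifted by it — it sits on the causal path from teaching method to outcome. Conditioning on a mediator would strip out part of the effect we want; the pooled comparison gives the total causal effect.
Pooled: Curriculum X 46.6% vs Curriculum Y 67.9%; Curriculum Y is higher overall.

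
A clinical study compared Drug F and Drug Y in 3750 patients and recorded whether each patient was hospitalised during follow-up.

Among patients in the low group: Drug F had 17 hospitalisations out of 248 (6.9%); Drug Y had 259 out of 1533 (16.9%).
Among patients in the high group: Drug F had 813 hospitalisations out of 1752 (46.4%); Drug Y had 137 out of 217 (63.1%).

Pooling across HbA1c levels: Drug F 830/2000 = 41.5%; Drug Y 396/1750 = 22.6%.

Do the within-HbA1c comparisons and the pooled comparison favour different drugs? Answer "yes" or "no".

Within each HbA1c level (low 6.9% vs 16.9%; high 46.4% vs 63.1%), Drug F has the lower rate every time. Pooled: 41.5% vs 22.6% — Drug Y has the lower rate overall. The two comparisons disagree.

yes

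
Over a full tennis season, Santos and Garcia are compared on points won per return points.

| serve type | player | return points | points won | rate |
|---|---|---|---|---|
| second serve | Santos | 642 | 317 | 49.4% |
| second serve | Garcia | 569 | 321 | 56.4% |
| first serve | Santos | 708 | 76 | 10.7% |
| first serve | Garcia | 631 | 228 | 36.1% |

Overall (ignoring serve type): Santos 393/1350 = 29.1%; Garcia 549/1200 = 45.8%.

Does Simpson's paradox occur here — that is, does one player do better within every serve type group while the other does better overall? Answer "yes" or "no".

no

Within each serve type level (second serve 49.4% vs 56.4%; first serve 10.7% vs 36.1%), Garcia has the higher rate every time. Pooled: 29.1% vs 45.8% — Garcia has the higher rate overall. They agree.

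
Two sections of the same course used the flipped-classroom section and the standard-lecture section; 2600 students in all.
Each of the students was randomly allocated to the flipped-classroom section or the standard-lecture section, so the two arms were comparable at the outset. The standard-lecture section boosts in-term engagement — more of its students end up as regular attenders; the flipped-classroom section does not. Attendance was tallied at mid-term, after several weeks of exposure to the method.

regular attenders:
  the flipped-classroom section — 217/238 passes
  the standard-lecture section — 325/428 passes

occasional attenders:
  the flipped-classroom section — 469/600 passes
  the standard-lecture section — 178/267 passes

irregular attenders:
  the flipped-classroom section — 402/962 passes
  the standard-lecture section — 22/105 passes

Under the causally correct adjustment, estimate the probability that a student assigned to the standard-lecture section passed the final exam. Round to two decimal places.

Mid-term attendance is downstream of the teaching method. One should not condition on a consequence of treatment, so the overall rates are the right comparison.
So P(outcome | do(the standard-lecture section)) is just the pooled rate for the standard-lecture section: 525/800 = 0.656.

0.66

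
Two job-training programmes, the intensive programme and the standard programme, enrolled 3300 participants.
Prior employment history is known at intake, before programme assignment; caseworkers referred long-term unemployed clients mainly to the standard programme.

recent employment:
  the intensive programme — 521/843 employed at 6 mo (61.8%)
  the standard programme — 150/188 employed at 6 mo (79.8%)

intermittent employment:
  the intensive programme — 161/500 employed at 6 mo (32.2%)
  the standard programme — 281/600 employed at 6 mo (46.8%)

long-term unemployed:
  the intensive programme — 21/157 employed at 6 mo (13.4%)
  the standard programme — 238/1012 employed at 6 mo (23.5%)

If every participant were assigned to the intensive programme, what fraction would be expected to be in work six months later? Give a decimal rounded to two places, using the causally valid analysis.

Here prior employment history is a common cause — it drives both which programme a case falls under and the outcome. The crude comparison mixes populations; the stratum-specific rates are the causally relevant ones.
Standardising the intensive programme to the population prior employment history mix: 0.312·521/843 + 0.333·161/500 + 0.354·21/157 = 0.348.

0.35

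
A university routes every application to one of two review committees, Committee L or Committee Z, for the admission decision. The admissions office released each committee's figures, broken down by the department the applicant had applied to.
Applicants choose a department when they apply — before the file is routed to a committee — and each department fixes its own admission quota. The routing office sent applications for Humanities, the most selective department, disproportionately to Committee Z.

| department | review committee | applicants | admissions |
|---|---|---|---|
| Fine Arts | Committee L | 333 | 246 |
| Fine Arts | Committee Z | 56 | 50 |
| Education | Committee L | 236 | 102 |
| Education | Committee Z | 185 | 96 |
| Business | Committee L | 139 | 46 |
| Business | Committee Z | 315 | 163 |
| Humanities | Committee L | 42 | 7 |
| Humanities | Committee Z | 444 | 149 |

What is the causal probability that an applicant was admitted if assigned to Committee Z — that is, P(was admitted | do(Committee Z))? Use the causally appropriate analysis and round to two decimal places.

0.55

The stratified and pooled comparisons disagree (Committee Z wins within each department; Committee L wins overall), so the answer turns on the causal role of department.
Department differs across review committees for reasons unrelated to any effect of the review committee itself, and it separately predicts the outcome — a classic confounder. We must compare within department levels.
Standardising Committee Z to the population department mix: 0.222·50/56 + 0.241·96/185 + 0.259·163/315 + 0.278·149/444 = 0.551.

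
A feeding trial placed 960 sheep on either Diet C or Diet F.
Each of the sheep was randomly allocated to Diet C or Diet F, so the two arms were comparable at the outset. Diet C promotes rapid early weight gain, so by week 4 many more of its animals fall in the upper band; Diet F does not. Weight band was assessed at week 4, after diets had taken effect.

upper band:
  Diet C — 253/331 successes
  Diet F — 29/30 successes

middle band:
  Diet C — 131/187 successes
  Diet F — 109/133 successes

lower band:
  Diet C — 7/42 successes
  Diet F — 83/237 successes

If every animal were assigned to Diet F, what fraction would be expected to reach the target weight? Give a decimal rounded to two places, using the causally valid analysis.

The week-4 weight band-specific comparison favours Diet F throughout, but the pooled figures favour Diet C. The question is whether to condition on week-4 weight band.
Because the diet influences week-4 weight band, week-4 weight band is a post-treatment mediator, not a confounder. Stratifying on it would bias the estimate; the causal effect is the crude pooled difference.
So P(outcome | do(Diet F)) is just the pooled rate for Diet F: 221/400 = 0.552.

0.55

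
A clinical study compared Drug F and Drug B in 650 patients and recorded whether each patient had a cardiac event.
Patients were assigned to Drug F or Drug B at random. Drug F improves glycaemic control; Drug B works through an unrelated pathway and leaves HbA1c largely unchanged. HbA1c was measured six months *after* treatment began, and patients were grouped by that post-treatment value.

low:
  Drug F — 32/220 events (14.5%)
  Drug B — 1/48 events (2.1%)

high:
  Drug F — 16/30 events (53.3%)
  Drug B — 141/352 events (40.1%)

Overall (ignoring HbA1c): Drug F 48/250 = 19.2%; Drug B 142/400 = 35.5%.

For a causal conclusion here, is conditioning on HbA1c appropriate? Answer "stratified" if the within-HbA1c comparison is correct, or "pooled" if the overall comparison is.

pooled

HbA1c here is a post-treatment variable shaped by the drug; conditioning on it would introduce bias rather than remove it. The overall comparison is the causal one.
Pooled: Drug F 19.2% vs Drug B 35.5%; Drug F is lower overall.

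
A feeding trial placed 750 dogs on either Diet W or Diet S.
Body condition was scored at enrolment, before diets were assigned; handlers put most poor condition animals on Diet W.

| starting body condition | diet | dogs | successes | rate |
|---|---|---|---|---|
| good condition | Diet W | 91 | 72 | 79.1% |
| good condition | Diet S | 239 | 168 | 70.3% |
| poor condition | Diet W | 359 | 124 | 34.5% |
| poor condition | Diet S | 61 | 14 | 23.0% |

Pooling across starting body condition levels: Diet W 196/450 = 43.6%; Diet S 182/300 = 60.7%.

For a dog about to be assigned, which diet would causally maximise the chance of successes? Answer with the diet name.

Diet W

Here starting body condition is a common cause — it drives both which diet a case falls under and the outcome. The crude comparison mixes populations; the stratum-specific rates are the causally relevant ones.
Within each level — good condition: 79.1% vs 70.3%; poor condition: 34.5% vs 23.0% — Diet W is higher every time.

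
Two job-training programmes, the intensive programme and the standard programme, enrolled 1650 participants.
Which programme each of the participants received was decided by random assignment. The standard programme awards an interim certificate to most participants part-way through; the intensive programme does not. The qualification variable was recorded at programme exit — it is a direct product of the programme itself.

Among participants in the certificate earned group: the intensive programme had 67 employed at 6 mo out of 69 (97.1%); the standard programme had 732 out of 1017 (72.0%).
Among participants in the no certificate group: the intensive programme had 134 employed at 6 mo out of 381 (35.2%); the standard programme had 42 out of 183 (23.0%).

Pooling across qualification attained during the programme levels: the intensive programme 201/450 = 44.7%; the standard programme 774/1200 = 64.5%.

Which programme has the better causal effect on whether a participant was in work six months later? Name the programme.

The stratified and pooled comparisons disagree (the intensive programme wins within each qualification attained during the programme; the standard programme wins overall), so the answer turns on the causal role of qualification attained during the programme.
Qualification attained during the programme is downstream of the programme. One should not condition on a consequence of treatment, so the overall rates are the right comparison.
Pooled: the intensive programme 44.7% vs the standard programme 64.5%; the standard programme is higher overall.

the standard programme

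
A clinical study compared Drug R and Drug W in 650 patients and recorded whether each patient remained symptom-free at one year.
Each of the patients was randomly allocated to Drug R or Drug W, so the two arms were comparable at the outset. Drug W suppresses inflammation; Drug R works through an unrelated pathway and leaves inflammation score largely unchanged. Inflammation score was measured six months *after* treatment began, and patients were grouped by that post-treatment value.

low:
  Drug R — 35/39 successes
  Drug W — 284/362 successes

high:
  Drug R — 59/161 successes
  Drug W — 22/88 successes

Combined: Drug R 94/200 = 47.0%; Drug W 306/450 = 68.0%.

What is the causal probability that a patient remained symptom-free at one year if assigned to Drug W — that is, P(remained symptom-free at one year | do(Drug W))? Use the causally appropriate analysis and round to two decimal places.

0.68

The inflammation score-specific comparison favours Drug R throughout, but the pooled figures favour Drug W. The question is whether to condition on inflammation score.
The distribution of inflammation score is itself part of what the drug does — it is an intermediate outcome. Holding it fixed would remove that part of the effect; the total effect is the pooled difference.
So P(outcome | do(Drug W)) is just the pooled rate for Drug W: 306/450 = 0.680.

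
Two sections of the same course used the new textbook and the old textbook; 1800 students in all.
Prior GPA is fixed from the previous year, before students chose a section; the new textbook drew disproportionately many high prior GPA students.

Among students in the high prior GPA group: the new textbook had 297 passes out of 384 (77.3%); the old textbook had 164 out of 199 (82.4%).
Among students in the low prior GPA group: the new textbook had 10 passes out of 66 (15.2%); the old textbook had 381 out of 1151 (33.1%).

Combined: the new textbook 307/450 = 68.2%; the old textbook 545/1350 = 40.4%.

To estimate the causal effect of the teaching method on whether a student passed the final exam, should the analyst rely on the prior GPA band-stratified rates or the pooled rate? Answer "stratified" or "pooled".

stratified

Within every prior GPA band level the old textbook has the higher rate, yet pooled the new textbook does — Simpson's reversal.
The imbalance in prior GPA band arose from how students were allocated, not from anything the teaching method did; and prior GPA band independently affects the outcome. The pooled gap is confounded — condition on prior GPA band.
Within each level — high prior GPA: 77.3% vs 82.4%; low prior GPA: 15.2% vs 33.1% — the old textbook is higher every time.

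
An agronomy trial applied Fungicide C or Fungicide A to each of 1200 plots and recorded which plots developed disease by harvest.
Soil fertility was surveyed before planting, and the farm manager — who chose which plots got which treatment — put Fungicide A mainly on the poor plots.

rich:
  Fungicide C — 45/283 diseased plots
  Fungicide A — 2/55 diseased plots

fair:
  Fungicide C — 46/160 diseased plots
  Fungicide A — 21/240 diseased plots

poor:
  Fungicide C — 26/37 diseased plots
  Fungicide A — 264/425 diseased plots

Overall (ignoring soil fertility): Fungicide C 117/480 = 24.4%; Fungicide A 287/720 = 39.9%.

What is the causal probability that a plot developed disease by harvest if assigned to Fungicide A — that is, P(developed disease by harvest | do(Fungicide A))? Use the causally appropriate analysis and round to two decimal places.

0.28

Soil fertility is set before the fungicide has any effect — it is not caused by the fungicide — and it independently drives the outcome. That makes it a confounder, so the causal comparison is within soil fertility levels.
Standardising Fungicide A to the population soil fertility mix: 0.282·2/55 + 0.333·21/240 + 0.385·264/425 = 0.279.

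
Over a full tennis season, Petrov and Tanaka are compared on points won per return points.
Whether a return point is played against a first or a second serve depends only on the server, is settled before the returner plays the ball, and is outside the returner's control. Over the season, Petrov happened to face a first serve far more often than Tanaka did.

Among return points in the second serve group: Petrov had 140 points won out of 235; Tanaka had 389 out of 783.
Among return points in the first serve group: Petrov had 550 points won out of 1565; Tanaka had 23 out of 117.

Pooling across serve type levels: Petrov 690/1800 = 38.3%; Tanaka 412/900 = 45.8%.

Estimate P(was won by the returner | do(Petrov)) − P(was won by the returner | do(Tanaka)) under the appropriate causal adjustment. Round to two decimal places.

+0.13

Within every serve type level Petrov has the higher rate, yet pooled Tanaka does — Simpson's reversal.
Since serve type is a pre-existing factor (not a product of the player) and it affects the outcome on its own, it is a confounder. The stratified rates, not the pooled rate, identify the causal effect.
Adjusting over the population distribution of serve type: 0.377·(0.596−0.497) + 0.623·(0.351−0.197) = +0.134.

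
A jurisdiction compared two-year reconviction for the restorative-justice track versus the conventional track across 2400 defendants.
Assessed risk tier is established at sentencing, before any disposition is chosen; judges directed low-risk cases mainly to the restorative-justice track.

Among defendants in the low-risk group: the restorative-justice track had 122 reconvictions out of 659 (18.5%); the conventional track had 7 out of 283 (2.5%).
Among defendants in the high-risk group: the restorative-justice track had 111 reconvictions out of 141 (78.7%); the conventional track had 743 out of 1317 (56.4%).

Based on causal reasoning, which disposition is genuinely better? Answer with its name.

Within every assessed risk tier level the conventional track has the lower rate, yet pooled the restorative-justice track does — Simpson's reversal.
Assessed risk tier differs across dispositions for reasons unrelated to any effect of the disposition itself, and it separately predicts the outcome — a classic confounder. We must compare within assessed risk tier levels.
Within each level — low-risk: 18.5% vs 2.5%; high-risk: 78.7% vs 56.4% — the conventional track is lower every time.

the conventional track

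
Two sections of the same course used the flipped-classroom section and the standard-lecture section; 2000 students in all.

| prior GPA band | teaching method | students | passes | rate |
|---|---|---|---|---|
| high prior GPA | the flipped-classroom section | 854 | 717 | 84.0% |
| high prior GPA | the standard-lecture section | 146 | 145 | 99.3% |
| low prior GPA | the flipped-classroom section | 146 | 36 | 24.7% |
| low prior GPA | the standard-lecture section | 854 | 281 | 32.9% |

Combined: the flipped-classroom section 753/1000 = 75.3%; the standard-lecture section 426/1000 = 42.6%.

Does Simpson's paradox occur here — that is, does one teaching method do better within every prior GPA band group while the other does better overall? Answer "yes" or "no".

Within each prior GPA band level (high prior GPA 84.0% vs 99.3%; low prior GPA 24.7% vs 32.9%), the standard-lecture section has the higher rate every time. Pooled: 75.3% vs 42.6% — the flipped-classroom section has the higher rate overall. The two comparisons disagree.

yes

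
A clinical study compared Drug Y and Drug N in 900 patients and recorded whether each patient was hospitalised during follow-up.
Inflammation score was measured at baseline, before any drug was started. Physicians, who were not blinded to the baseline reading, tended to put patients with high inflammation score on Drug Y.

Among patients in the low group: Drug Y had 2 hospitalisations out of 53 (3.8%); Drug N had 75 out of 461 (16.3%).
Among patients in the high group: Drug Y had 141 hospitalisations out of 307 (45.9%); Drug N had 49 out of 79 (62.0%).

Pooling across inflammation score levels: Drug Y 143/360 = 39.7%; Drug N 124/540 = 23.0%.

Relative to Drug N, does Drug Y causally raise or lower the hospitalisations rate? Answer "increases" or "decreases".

Since inflammation score is a pre-existing factor (not a product of the drug) and it affects the outcome on its own, it is a confounder. The stratified rates, not the pooled rate, identify the causal effect.
Within each level — low: 3.8% vs 16.3%; high: 45.9% vs 62.0% — Drug Y is lower every time.

decreases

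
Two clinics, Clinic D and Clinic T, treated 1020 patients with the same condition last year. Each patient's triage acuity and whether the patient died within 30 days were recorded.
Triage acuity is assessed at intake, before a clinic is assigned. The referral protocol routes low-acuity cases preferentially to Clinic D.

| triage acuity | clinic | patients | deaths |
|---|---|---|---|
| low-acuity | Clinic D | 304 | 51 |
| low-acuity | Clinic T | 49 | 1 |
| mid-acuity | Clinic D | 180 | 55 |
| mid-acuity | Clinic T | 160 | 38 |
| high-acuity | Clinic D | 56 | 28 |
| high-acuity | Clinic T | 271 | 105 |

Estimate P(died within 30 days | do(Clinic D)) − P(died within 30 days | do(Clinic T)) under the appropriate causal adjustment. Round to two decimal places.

The triage acuity-specific comparison favours Clinic T throughout, but the pooled figures favour Clinic D. The question is whether to condition on triage acuity.
Nothing the clinic does changes triage acuity; the imbalance is an allocation artefact. With triage acuity also predicting the outcome, the pooled figure is confounded, and the within-stratum comparison is the causal one.
Adjusting over the population distribution of triage acuity: 0.346·(0.168−0.020) + 0.333·(0.306−0.237) + 0.321·(0.500−0.387) = +0.110.

+0.11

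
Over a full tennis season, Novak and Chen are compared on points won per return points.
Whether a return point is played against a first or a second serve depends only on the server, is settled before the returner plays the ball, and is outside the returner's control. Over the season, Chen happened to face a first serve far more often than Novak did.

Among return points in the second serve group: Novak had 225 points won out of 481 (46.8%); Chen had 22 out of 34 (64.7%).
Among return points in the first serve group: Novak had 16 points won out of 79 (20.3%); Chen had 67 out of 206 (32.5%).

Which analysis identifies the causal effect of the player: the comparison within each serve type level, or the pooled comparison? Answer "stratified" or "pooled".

Within every serve type level Chen has the higher rate, yet pooled Novak does — Simpson's reversal.
Here serve type is a common cause — it drives both which player a case falls under and the outcome. The crude comparison mixes populations; the stratum-specific rates are the causally relevant ones.
Within each level — second serve: 46.8% vs 64.7%; first serve: 20.3% vs 32.5% — Chen is higher every time.

stratified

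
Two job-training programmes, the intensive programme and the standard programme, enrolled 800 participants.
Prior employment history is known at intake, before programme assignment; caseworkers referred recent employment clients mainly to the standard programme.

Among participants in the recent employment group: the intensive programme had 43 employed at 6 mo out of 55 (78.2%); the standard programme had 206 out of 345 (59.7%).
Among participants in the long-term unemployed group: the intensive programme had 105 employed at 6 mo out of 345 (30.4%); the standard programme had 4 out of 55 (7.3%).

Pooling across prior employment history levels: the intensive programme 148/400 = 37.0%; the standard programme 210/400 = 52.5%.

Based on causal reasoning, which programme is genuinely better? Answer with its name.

Prior employment history satisfies the back-door criterion: it is not a descendant of the programme, and it blocks the spurious path from programme to outcome. Adjusting for it (i.e., using the within-prior employment history rates) gives the causal effect.
Within each level — recent employment: 78.2% vs 59.7%; long-term unemployed: 30.4% vs 7.3% — the intensive programme is higher every time.

the intensive programme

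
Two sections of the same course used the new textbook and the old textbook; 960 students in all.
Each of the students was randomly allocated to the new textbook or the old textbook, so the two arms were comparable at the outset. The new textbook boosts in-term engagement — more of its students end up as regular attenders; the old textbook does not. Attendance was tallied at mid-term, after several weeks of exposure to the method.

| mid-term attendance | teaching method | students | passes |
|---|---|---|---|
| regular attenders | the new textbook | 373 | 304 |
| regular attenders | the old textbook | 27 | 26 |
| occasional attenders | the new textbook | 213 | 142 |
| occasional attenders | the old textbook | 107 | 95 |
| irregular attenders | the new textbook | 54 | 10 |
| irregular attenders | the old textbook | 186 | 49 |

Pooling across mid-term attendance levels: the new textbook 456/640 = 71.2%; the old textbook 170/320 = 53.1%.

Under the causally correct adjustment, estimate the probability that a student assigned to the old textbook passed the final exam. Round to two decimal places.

0.53

the old textbook is higher inside every mid-term attendance stratum but the new textbook is higher in aggregate. Whether to stratify depends on how mid-term attendance relates to the teaching method.
Mid-term attendance lies on the pathway teaching method → mid-term attendance → outcome, so adjusting for it blocks the indirect effect. For the total causal effect of teaching method, use the unadjusted pooled rates.
So P(outcome | do(the old textbook)) is just the pooled rate for the old textbook: 170/320 = 0.531.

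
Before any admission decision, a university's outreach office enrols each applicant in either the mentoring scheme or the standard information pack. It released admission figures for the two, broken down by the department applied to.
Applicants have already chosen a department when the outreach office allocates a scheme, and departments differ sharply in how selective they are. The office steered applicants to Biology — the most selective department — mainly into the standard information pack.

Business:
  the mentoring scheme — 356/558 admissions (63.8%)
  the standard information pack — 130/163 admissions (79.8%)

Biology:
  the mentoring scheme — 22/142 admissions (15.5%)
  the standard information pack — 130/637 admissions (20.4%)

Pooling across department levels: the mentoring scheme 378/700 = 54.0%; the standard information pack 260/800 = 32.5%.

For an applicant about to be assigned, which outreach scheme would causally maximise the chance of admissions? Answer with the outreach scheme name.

the standard information pack

Nothing the outreach scheme does changes department; the imbalance is an allocation artefact. With department also predicting the outcome, the pooled figure is confounded, and the within-stratum comparison is the causal one.
Within each level — Business: 63.8% vs 79.8%; Biology: 15.5% vs 20.4% — the standard information pack is higher every time.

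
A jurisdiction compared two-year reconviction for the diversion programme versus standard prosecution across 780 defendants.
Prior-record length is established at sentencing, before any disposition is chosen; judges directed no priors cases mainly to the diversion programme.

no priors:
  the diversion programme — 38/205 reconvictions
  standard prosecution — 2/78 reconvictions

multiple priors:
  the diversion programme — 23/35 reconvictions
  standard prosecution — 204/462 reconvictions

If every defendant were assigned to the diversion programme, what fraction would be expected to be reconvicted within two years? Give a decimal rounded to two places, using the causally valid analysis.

The imbalance in prior-record length arose from how defendants were allocated, not from anything the disposition did; and prior-record length independently affects the outcome. The pooled gap is confounded — condition on prior-record length.
Standardising the diversion programme to the population prior-record length mix: 0.363·38/205 + 0.637·23/35 = 0.486.

0.49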